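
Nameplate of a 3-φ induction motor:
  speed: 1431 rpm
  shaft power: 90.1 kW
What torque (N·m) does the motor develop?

601 N·m

ω = 2π × 1431/60 = 149.9 rad/s
τ = P/ω = 90100/149.9 = 601 N·m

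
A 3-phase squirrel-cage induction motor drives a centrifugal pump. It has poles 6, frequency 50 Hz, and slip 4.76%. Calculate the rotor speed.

n_s = 120f/p = 120×50/6 = 1000 rpm
n = n_s(1 − s) = 1000 × (1 − 0.0476) = 952 rpm

952 rpm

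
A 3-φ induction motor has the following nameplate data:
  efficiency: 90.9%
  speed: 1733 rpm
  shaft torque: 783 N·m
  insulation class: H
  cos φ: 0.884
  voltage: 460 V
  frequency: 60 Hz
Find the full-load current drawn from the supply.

222 A

ω = 2π×1733/60 = 181.5 rad/s; P_out = τω = 783 × 181.5 = 142115 W
P_in = P_out / η = 142115 / 0.909 = 156342 W
I_L = P_in / (√3·V_L·cosφ) = 156342 / (1.732 × 460 × 0.884) = 222 A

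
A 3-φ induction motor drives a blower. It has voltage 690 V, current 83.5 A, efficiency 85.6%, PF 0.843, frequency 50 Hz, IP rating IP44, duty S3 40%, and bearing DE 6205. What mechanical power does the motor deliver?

P_in = √3·V·I·cosφ = 1.732 × 690 × 83.5 × 0.843 = 84122 W
P_out = η·P_in = 0.856 × 84122 = 72008 W

72 kW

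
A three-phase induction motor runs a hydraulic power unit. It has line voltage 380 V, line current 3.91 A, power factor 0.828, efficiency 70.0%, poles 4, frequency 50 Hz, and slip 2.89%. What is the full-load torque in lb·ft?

P_in = √3·V·I·cosφ = 1.732 × 380 × 3.91 × 0.828 = 2131 W
P_out = η·P_in = 0.7 × 2131 = 1492 W
n_s = 120×50/4 = 1500 rpm; n = 1500×(1−0.0289) = 1457 rpm
ω = 2π×1457/60 = 152.6 rad/s
τ = P_out/ω = 1492/152.6 = 9.777 N·m
In lb·ft: 9.777/1.356 = 7.21 lb·ft

7.21 lb·ft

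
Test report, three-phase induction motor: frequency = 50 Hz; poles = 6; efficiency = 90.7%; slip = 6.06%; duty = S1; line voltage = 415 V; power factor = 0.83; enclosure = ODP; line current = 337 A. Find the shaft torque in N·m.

P_in = √3·V·I·cosφ = 1.732 × 415 × 337 × 0.83 = 201050 W
P_out = η·P_in = 0.907 × 201050 = 182352 W
n_s = 120×50/6 = 1000 rpm; n = 1000×(1−0.0606) = 939 rpm
ω = 2π×939/60 = 98.33 rad/s
τ = P_out/ω = 182352/98.33 = 1850 N·m

1850 N·m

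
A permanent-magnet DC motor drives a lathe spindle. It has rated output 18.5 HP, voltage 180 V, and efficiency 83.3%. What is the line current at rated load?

P_out = 18.5 × 746 = 13801 W
P_in = P_out / η = 13801 / 0.833 = 16568 W
I = P_in / V = 16568 / 180 = 92 A

92 A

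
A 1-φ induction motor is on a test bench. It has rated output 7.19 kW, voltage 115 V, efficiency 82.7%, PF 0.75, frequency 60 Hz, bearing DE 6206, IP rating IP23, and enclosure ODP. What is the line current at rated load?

101 A

P_out = 7.19 kW = 7190 W
P_in = P_out / η = 7190 / 0.827 = 8694 W
I = P_in / (V·cosφ) = 8694 / (115 × 0.75) = 101 A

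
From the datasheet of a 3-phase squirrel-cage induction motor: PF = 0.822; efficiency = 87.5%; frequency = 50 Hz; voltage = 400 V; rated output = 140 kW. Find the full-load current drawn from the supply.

281 A

P_out = 140 kW = 140000 W
P_in = P_out / η = 140000 / 0.875 = 160000 W
I_L = P_in / (√3·V_L·cosφ) = 160000 / (1.732 × 400 × 0.822) = 281 A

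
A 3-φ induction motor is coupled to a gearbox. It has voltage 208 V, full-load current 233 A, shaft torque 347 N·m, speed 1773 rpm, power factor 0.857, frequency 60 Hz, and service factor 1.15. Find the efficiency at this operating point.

89.6 %

ω = 2π × 1773/60 = 185.7 rad/s; P_out = τω = 347 × 185.7 = 64438 W
P_in = √3·V_L·I_L·cosφ = 1.732 × 208 × 233 × 0.857 = 71936 W
η = P_out / P_in = 64438 / 71936 = 0.896 = 89.6%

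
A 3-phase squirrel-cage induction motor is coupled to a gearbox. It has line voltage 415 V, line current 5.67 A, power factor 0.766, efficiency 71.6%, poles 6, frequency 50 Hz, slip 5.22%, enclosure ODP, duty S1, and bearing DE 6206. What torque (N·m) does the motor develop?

22.5 N·m

P_in = √3·V·I·cosφ = 1.732 × 415 × 5.67 × 0.766 = 3122 W
P_out = η·P_in = 0.716 × 3122 = 2235 W
n_s = 120×50/6 = 1000 rpm; n = 1000×(1−0.0522) = 948 rpm
ω = 2π×948/60 = 99.27 rad/s
τ = P_out/ω = 2235/99.27 = 22.5 N·m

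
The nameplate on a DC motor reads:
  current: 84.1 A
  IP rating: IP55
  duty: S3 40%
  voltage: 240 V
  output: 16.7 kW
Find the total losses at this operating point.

P_in = V·I = 240×84.1 = 20184 W
P_out = 16700 W
Losses = P_in − P_out = 20184 − 16700 = 3484 W

3.48 kW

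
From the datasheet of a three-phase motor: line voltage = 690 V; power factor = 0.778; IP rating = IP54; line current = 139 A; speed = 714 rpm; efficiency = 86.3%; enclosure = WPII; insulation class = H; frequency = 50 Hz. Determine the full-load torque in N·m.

1490 N·m

P_in = √3·V·I·cosφ = 1.732 × 690 × 139 × 0.778 = 129238 W
P_out = η·P_in = 0.863 × 129238 = 111532 W
n = 714 rpm
ω = 2π×714/60 = 74.77 rad/s
τ = P_out/ω = 111532/74.77 = 1490 N·m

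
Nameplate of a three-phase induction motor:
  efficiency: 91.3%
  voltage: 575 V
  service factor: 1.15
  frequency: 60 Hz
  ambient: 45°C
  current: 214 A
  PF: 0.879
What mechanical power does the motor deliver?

171 kW

P_in = √3·V·I·cosφ = 1.732 × 575 × 214 × 0.879 = 187335 W
P_out = η·P_in = 0.913 × 187335 = 171037 W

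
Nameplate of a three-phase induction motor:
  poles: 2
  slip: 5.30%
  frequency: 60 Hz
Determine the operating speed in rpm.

3409 rpm

n_s = 120f/p = 120×60/2 = 3600 rpm
n = n_s(1 − s) = 3600 × (1 − 0.053) = 3409 rpm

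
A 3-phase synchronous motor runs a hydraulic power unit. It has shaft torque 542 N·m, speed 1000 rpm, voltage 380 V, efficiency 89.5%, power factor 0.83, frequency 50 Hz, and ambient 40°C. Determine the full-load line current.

116 A

ω = 2π×1000/60 = 104.7 rad/s; P_out = τω = 542 × 104.7 = 56747 W
P_in = P_out / η = 56747 / 0.895 = 63404 W
I_L = P_in / (√3·V_L·cosφ) = 63404 / (1.732 × 380 × 0.83) = 116 A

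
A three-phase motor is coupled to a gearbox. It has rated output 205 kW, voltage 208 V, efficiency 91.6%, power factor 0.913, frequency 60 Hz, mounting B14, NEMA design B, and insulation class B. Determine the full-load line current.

680 A

P_out = 205 kW = 205000 W
P_in = P_out / η = 205000 / 0.916 = 223799 W
I_L = P_in / (√3·V_L·cosφ) = 223799 / (1.732 × 208 × 0.913) = 680 A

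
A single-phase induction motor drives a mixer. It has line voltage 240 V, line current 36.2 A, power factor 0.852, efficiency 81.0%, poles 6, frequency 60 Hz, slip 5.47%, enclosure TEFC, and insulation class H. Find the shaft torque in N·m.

P_in = V·I·cosφ = 240 × 36.2 × 0.852 = 7402 W
P_out = η·P_in = 0.81 × 7402 = 5996 W
n_s = 120×60/6 = 1200 rpm; n = 1200×(1−0.0547) = 1134 rpm
ω = 2π×1134/60 = 118.8 rad/s
τ = P_out/ω = 5996/118.8 = 50.5 N·m

50.5 N·m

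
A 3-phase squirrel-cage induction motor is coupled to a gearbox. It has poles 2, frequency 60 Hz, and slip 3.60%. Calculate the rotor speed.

3470 rpm

n_s = 120f/p = 120×60/2 = 3600 rpm
n = n_s(1 − s) = 3600 × (1 − 0.036) = 3470 rpm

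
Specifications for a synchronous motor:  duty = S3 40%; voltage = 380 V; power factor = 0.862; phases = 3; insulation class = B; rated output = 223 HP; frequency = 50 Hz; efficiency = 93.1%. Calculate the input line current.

315 A

P_out = 223 × 746 = 166358 W
P_in = P_out / η = 166358 / 0.931 = 178687 W
I_L = P_in / (√3·V_L·cosφ) = 178687 / (1.732 × 380 × 0.862) = 315 A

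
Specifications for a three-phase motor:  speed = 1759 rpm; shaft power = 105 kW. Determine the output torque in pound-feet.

420 lb·ft

ω = 2π × 1759/60 = 184.2 rad/s
τ = P/ω = 105000/184.2 = 570 N·m
In lb·ft: 570/1.356 = 420 lb·ft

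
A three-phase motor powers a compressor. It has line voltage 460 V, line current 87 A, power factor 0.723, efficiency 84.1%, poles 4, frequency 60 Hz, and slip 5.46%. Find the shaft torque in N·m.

237 N·m

P_in = √3·V·I·cosφ = 1.732 × 460 × 87 × 0.723 = 50114 W
P_out = η·P_in = 0.841 × 50114 = 42146 W
n_s = 120×60/4 = 1800 rpm; n = 1800×(1−0.0546) = 1702 rpm
ω = 2π×1702/60 = 178.2 rad/s
τ = P_out/ω = 42146/178.2 = 237 N·m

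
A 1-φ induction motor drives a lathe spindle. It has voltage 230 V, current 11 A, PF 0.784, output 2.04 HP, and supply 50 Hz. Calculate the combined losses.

P_in = V·I·cosφ = 230×11×0.784 = 1984 W
P_out = 2.04×746 = 1522 W
Losses = P_in − P_out = 1984 − 1522 = 462 W

462 W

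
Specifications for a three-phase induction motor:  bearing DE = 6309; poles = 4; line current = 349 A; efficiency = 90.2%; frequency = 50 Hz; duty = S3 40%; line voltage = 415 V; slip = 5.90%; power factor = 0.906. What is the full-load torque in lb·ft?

1020 lb·ft

P_in = √3·V·I·cosφ = 1.732 × 415 × 349 × 0.906 = 227274 W
P_out = η·P_in = 0.902 × 227274 = 205001 W
n_s = 120×50/4 = 1500 rpm; n = 1500×(1−0.059) = 1412 rpm
ω = 2π×1412/60 = 147.9 rad/s
τ = P_out/ω = 205001/147.9 = 1386 N·m
In lb·ft: 1386/1.356 = 1020 lb·ft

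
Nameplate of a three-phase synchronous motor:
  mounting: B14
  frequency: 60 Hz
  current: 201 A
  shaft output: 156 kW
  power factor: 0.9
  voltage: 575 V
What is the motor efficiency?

86.6 %

P_out = 156 kW = 156000 W
P_in = √3·V_L·I_L·cosφ = 1.732 × 575 × 201 × 0.9 = 180158 W
η = P_out / P_in = 156000 / 180158 = 0.866 = 86.6%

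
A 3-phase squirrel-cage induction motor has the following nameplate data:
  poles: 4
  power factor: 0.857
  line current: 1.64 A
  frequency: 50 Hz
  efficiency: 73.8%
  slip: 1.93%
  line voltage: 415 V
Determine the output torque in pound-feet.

P_in = √3·V·I·cosφ = 1.732 × 415 × 1.64 × 0.857 = 1010 W
P_out = η·P_in = 0.738 × 1010 = 745 W
n_s = 120×50/4 = 1500 rpm; n = 1500×(1−0.0193) = 1471 rpm
ω = 2π×1471/60 = 154 rad/s
τ = P_out/ω = 745/154 = 4.838 N·m
In lb·ft: 4.838/1.356 = 3.57 lb·ft

3.57 lb·ft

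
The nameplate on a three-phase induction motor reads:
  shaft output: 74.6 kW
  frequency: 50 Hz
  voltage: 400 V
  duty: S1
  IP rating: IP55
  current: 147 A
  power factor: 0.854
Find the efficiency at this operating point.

P_out = 74.6 kW = 74600 W
P_in = √3·V_L·I_L·cosφ = 1.732 × 400 × 147 × 0.854 = 86973 W
η = P_out / P_in = 74600 / 86973 = 0.858 = 85.8%

85.8 %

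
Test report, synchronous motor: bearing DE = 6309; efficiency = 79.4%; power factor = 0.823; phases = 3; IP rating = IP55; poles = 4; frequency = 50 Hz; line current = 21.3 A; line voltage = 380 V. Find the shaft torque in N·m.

P_in = √3·V·I·cosφ = 1.732 × 380 × 21.3 × 0.823 = 11537 W
P_out = η·P_in = 0.794 × 11537 = 9160 W
n = n_s = 120×50/4 = 1500 rpm (synchronous)
ω = 2π×1500/60 = 157.1 rad/s
τ = P_out/ω = 9160/157.1 = 58.3 N·m

58.3 N·m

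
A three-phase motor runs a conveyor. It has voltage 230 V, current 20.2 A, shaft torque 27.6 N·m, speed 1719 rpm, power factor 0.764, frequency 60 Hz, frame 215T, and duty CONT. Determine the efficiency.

80.8 %

ω = 2π × 1719/60 = 180 rad/s; P_out = τω = 27.6 × 180 = 4968 W
P_in = √3·V_L·I_L·cosφ = 1.732 × 230 × 20.2 × 0.764 = 6148 W
η = P_out / P_in = 4968 / 6148 = 0.808 = 80.8%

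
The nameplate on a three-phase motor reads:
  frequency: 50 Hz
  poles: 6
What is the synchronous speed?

1000 rpm

n_s = 120f/p = 120×50/6 = 1000 rpm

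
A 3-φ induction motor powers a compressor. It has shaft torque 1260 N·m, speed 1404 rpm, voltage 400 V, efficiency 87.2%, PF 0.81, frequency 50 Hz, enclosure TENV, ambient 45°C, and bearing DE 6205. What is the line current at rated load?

ω = 2π×1404/60 = 147 rad/s; P_out = τω = 1260 × 147 = 185220 W
P_in = P_out / η = 185220 / 0.872 = 212408 W
I_L = P_in / (√3·V_L·cosφ) = 212408 / (1.732 × 400 × 0.81) = 379 A

379 A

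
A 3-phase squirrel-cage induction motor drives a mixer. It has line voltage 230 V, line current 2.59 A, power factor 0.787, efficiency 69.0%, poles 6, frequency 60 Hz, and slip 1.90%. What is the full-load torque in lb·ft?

P_in = √3·V·I·cosφ = 1.732 × 230 × 2.59 × 0.787 = 812 W
P_out = η·P_in = 0.69 × 812 = 560 W
n_s = 120×60/6 = 1200 rpm; n = 1200×(1−0.019) = 1177 rpm
ω = 2π×1177/60 = 123.3 rad/s
τ = P_out/ω = 560/123.3 = 4.542 N·m
In lb·ft: 4.542/1.356 = 3.35 lb·ft

3.35 lb·ft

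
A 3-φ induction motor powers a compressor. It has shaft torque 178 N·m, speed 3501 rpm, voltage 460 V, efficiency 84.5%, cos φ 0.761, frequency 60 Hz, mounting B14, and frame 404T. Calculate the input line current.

ω = 2π×3501/60 = 366.6 rad/s; P_out = τω = 178 × 366.6 = 65255 W
P_in = P_out / η = 65255 / 0.845 = 77225 W
I_L = P_in / (√3·V_L·cosφ) = 77225 / (1.732 × 460 × 0.761) = 127 A

127 A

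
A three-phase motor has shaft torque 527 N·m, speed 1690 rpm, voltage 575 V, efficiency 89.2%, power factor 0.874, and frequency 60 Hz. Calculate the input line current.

ω = 2π×1690/60 = 177 rad/s; P_out = τω = 527 × 177 = 93279 W
P_in = P_out / η = 93279 / 0.892 = 104573 W
I_L = P_in / (√3·V_L·cosφ) = 104573 / (1.732 × 575 × 0.874) = 120 A

120 A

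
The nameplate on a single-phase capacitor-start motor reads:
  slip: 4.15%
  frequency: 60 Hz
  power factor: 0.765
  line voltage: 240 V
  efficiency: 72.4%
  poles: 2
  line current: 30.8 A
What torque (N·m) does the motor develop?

11.3 N·m

P_in = V·I·cosφ = 240 × 30.8 × 0.765 = 5655 W
P_out = η·P_in = 0.724 × 5655 = 4094 W
n_s = 120×60/2 = 3600 rpm; n = 3600×(1−0.0415) = 3451 rpm
ω = 2π×3451/60 = 361.4 rad/s
τ = P_out/ω = 4094/361.4 = 11.3 N·m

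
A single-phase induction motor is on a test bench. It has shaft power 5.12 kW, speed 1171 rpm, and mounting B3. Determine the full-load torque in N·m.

ω = 2π × 1171/60 = 122.6 rad/s
τ = P/ω = 5120/122.6 = 41.8 N·m

41.8 N·m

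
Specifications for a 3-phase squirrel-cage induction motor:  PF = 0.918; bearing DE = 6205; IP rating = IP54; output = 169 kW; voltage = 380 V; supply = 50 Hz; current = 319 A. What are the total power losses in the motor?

P_in = √3·V·I·cosφ = 1.732×380×319×0.918 = 192737 W
P_out = 169000 W
Losses = P_in − P_out = 192737 − 169000 = 23737 W

23700 W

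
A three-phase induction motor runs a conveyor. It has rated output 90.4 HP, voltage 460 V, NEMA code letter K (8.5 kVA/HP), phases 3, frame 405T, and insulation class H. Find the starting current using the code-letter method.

964 A

S_LR = 8.5 × 90.4 = 768.4 kVA
I_LR = S_LR/(√3·V_L) = 768400/(1.732×460) = 964 A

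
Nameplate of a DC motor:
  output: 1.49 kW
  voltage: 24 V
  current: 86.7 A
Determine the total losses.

P_in = V·I = 24×86.7 = 2081 W
P_out = 1490 W
Losses = P_in − P_out = 2081 − 1490 = 591 W

591 W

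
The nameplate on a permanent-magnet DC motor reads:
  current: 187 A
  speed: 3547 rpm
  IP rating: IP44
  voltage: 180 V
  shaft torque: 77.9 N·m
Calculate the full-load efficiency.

86.0 %

ω = 2π × 3547/60 = 371.4 rad/s; P_out = τω = 77.9 × 371.4 = 28932 W
P_in = V·I = 180 × 187 = 33660 W
η = P_out / P_in = 28932 / 33660 = 0.860 = 86.0%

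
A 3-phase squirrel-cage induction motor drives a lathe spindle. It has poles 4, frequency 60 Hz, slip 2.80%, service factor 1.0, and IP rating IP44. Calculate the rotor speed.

n_s = 120f/p = 120×60/4 = 1800 rpm
n = n_s(1 − s) = 1800 × (1 − 0.028) = 1750 rpm

1750 rpm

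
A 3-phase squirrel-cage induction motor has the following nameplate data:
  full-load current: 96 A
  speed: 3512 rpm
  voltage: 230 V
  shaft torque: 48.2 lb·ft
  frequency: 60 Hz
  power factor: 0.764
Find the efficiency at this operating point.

82.3 %

τ = 48.2 lb·ft × 1.356 = 65.36 N·m
ω = 2π × 3512/60 = 367.8 rad/s; P_out = τω = 65.36 × 367.8 = 24039 W
P_in = √3·V_L·I_L·cosφ = 1.732 × 230 × 96 × 0.764 = 29217 W
η = P_out / P_in = 24039 / 29217 = 0.823 = 82.3%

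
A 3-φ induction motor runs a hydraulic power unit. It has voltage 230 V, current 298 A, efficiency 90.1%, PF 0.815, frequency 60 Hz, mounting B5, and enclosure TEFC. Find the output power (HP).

117 HP

P_in = √3·V·I·cosφ = 1.732 × 230 × 298 × 0.815 = 96750 W
P_out = η·P_in = 0.901 × 96750 = 87172 W
= 87172/746 = 117 HP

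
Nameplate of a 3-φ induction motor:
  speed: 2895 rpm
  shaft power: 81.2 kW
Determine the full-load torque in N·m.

268 N·m

ω = 2π × 2895/60 = 303.2 rad/s
τ = P/ω = 81200/303.2 = 268 N·m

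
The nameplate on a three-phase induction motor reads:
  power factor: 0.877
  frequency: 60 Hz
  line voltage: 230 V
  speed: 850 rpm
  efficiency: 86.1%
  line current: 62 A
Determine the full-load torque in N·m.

210 N·m

P_in = √3·V·I·cosφ = 1.732 × 230 × 62 × 0.877 = 21660 W
P_out = η·P_in = 0.861 × 21660 = 18649 W
n = 850 rpm
ω = 2π×850/60 = 89.01 rad/s
τ = P_out/ω = 18649/89.01 = 210 N·m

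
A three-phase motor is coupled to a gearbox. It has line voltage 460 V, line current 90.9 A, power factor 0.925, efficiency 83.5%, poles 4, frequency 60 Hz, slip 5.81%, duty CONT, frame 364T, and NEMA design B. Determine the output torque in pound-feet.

P_in = √3·V·I·cosφ = 1.732 × 460 × 90.9 × 0.925 = 66990 W
P_out = η·P_in = 0.835 × 66990 = 55937 W
n_s = 120×60/4 = 1800 rpm; n = 1800×(1−0.0581) = 1695 rpm
ω = 2π×1695/60 = 177.5 rad/s
τ = P_out/ω = 55937/177.5 = 315.1 N·m
In lb·ft: 315.1/1.356 = 232 lb·ft

232 lb·ft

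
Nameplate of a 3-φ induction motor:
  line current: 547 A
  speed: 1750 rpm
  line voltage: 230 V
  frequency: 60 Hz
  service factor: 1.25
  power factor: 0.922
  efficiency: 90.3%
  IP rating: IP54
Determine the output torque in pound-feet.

730 lb·ft

P_in = √3·V·I·cosφ = 1.732 × 230 × 547 × 0.922 = 200906 W
P_out = η·P_in = 0.903 × 200906 = 181418 W
n = 1750 rpm
ω = 2π×1750/60 = 183.3 rad/s
τ = P_out/ω = 181418/183.3 = 989.7 N·m
In lb·ft: 989.7/1.356 = 730 lb·ft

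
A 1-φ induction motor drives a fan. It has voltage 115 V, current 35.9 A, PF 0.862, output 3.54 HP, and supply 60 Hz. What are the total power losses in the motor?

P_in = V·I·cosφ = 115×35.9×0.862 = 3559 W
P_out = 3.54×746 = 2641 W
Losses = P_in − P_out = 3559 − 2641 = 918 W

918 W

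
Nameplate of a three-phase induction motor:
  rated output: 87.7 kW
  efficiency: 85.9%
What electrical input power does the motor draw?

102 kW

P_out = 87700 W
P_in = P_out/η = 87700/0.859 = 102095 W = 102 kW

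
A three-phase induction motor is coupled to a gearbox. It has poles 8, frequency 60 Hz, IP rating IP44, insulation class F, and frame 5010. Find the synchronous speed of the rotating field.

n_s = 120f/p = 120×60/8 = 900 rpm

900 rpm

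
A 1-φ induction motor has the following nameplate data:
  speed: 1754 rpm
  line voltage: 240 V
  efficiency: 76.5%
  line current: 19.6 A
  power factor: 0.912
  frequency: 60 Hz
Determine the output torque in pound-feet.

13.2 lb·ft

P_in = V·I·cosφ = 240 × 19.6 × 0.912 = 4290 W
P_out = η·P_in = 0.765 × 4290 = 3282 W
n = 1754 rpm
ω = 2π×1754/60 = 183.7 rad/s
τ = P_out/ω = 3282/183.7 = 17.87 N·m
In lb·ft: 17.87/1.356 = 13.2 lb·ft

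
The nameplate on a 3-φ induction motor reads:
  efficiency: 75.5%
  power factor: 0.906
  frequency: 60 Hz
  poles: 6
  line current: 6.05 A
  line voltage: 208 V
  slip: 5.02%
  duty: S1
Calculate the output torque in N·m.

P_in = √3·V·I·cosφ = 1.732 × 208 × 6.05 × 0.906 = 1975 W
P_out = η·P_in = 0.755 × 1975 = 1491 W
n_s = 120×60/6 = 1200 rpm; n = 1200×(1−0.0502) = 1140 rpm
ω = 2π×1140/60 = 119.4 rad/s
τ = P_out/ω = 1491/119.4 = 12.5 N·m

12.5 N·m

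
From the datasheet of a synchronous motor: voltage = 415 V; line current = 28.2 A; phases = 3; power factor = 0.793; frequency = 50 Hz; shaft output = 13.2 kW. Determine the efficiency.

P_out = 13.2 kW = 13200 W
P_in = √3·V_L·I_L·cosφ = 1.732 × 415 × 28.2 × 0.793 = 16074 W
η = P_out / P_in = 13200 / 16074 = 0.821 = 82.1%

82.1 %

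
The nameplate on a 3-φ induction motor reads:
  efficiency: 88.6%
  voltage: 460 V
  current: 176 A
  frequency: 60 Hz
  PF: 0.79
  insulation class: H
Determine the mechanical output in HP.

P_in = √3·V·I·cosφ = 1.732 × 460 × 176 × 0.79 = 110776 W
P_out = η·P_in = 0.886 × 110776 = 98148 W
= 98148/746 = 132 HP

132 HP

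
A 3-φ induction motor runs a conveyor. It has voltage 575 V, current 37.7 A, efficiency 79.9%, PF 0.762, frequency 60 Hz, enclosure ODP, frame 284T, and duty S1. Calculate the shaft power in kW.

22.9 kW

P_in = √3·V·I·cosφ = 1.732 × 575 × 37.7 × 0.762 = 28610 W
P_out = η·P_in = 0.799 × 28610 = 22859 W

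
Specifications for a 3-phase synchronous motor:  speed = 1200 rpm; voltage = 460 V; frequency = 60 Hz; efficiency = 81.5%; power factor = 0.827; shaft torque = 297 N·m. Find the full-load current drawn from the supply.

ω = 2π×1200/60 = 125.7 rad/s; P_out = τω = 297 × 125.7 = 37333 W
P_in = P_out / η = 37333 / 0.815 = 45807 W
I_L = P_in / (√3·V_L·cosφ) = 45807 / (1.732 × 460 × 0.827) = 69.5 A

69.5 A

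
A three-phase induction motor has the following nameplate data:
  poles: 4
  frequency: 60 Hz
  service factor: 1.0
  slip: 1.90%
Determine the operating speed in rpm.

n_s = 120f/p = 120×60/4 = 1800 rpm
n = n_s(1 − s) = 1800 × (1 − 0.019) = 1766 rpm

1766 rpm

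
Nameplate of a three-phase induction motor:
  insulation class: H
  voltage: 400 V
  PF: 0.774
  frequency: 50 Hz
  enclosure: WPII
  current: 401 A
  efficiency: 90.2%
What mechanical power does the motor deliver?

194 kW

P_in = √3·V·I·cosφ = 1.732 × 400 × 401 × 0.774 = 215027 W
P_out = η·P_in = 0.902 × 215027 = 193954 W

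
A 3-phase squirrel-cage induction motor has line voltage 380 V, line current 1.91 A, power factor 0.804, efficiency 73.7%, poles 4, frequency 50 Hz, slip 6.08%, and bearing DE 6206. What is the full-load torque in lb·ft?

P_in = √3·V·I·cosφ = 1.732 × 380 × 1.91 × 0.804 = 1011 W
P_out = η·P_in = 0.737 × 1011 = 745 W
n_s = 120×50/4 = 1500 rpm; n = 1500×(1−0.0608) = 1409 rpm
ω = 2π×1409/60 = 147.6 rad/s
τ = P_out/ω = 745/147.6 = 5.047 N·m
In lb·ft: 5.047/1.356 = 3.72 lb·ft

3.72 lb·ft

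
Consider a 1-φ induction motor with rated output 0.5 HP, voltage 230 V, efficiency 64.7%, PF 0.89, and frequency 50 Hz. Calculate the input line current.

P_out = 0.5 × 746 = 373 W
P_in = P_out / η = 373 / 0.647 = 577 W
I = P_in / (V·cosφ) = 577 / (230 × 0.89) = 2.82 A

2.82 A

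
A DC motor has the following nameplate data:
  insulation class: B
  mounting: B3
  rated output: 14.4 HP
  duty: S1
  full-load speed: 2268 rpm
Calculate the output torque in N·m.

45.2 N·m

P_out = 14.4 × 746 = 10742 W
ω = 2π × 2268/60 = 237.5 rad/s
τ = P_out/ω = 10742/237.5 = 45.2 N·m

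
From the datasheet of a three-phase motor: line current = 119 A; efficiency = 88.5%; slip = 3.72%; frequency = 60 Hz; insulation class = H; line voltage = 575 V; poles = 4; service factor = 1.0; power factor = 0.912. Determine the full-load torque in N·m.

P_in = √3·V·I·cosφ = 1.732 × 575 × 119 × 0.912 = 108083 W
P_out = η·P_in = 0.885 × 108083 = 95653 W
n_s = 120×60/4 = 1800 rpm; n = 1800×(1−0.0372) = 1733 rpm
ω = 2π×1733/60 = 181.5 rad/s
τ = P_out/ω = 95653/181.5 = 527 N·m

527 N·m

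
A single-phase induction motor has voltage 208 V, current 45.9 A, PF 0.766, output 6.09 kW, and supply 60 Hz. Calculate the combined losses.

P_in = V·I·cosφ = 208×45.9×0.766 = 7313 W
P_out = 6090 W
Losses = P_in − P_out = 7313 − 6090 = 1223 W

1220 W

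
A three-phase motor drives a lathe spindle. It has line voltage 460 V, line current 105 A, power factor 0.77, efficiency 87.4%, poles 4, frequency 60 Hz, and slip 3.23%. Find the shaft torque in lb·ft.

228 lb·ft

P_in = √3·V·I·cosφ = 1.732 × 460 × 105 × 0.77 = 64415 W
P_out = η·P_in = 0.874 × 64415 = 56299 W
n_s = 120×60/4 = 1800 rpm; n = 1800×(1−0.0323) = 1742 rpm
ω = 2π×1742/60 = 182.4 rad/s
τ = P_out/ω = 56299/182.4 = 308.7 N·m
In lb·ft: 308.7/1.356 = 228 lb·ft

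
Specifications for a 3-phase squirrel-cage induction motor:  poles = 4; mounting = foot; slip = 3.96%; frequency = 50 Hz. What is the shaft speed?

1441 rpm

n_s = 120f/p = 120×50/4 = 1500 rpm
n = n_s(1 − s) = 1500 × (1 − 0.0396) = 1441 rpm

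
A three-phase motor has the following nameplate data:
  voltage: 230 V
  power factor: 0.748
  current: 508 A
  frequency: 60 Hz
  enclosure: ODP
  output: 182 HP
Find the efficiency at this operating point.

P_out = 182 × 746 = 135772 W
P_in = √3·V_L·I_L·cosφ = 1.732 × 230 × 508 × 0.748 = 151370 W
η = P_out / P_in = 135772 / 151370 = 0.897 = 89.7%

89.7 %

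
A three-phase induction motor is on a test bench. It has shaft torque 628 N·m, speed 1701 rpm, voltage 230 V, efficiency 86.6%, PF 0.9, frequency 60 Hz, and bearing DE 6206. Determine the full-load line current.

ω = 2π×1701/60 = 178.1 rad/s; P_out = τω = 628 × 178.1 = 111847 W
P_in = P_out / η = 111847 / 0.866 = 129154 W
I_L = P_in / (√3·V_L·cosφ) = 129154 / (1.732 × 230 × 0.9) = 360 A

360 A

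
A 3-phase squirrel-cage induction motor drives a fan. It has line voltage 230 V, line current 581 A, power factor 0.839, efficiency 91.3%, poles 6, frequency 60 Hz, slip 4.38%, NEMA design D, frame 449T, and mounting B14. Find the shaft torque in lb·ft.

1090 lb·ft

P_in = √3·V·I·cosφ = 1.732 × 230 × 581 × 0.839 = 194184 W
P_out = η·P_in = 0.913 × 194184 = 177290 W
n_s = 120×60/6 = 1200 rpm; n = 1200×(1−0.0438) = 1147 rpm
ω = 2π×1147/60 = 120.1 rad/s
τ = P_out/ω = 177290/120.1 = 1476 N·m
In lb·ft: 1476/1.356 = 1090 lb·ft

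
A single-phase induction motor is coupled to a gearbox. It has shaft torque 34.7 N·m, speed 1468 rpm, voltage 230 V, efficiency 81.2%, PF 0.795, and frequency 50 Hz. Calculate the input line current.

35.9 A

ω = 2π×1468/60 = 153.7 rad/s; P_out = τω = 34.7 × 153.7 = 5333 W
P_in = P_out / η = 5333 / 0.812 = 6568 W
I = P_in / (V·cosφ) = 6568 / (230 × 0.795) = 35.9 A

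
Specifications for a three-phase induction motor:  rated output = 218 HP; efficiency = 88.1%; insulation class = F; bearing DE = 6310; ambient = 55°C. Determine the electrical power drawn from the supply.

185 kW

P_out = 218 × 746 = 162628 W
P_in = P_out/η = 162628/0.881 = 184595 W = 185 kW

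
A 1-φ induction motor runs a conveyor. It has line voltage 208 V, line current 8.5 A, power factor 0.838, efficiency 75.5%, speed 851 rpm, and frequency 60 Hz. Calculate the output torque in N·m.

12.6 N·m

P_in = V·I·cosφ = 208 × 8.5 × 0.838 = 1482 W
P_out = η·P_in = 0.755 × 1482 = 1119 W
n = 851 rpm
ω = 2π×851/60 = 89.12 rad/s
τ = P_out/ω = 1119/89.12 = 12.6 N·m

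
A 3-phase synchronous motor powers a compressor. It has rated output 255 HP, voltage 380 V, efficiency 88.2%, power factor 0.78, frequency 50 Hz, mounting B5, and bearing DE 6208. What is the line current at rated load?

P_out = 255 × 746 = 190230 W
P_in = P_out / η = 190230 / 0.882 = 215680 W
I_L = P_in / (√3·V_L·cosφ) = 215680 / (1.732 × 380 × 0.78) = 420 A

420 A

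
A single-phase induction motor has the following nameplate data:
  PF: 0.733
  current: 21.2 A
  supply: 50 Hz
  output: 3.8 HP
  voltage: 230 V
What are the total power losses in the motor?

P_in = V·I·cosφ = 230×21.2×0.733 = 3574 W
P_out = 3.8×746 = 2835 W
Losses = P_in − P_out = 3574 − 2835 = 739 W

739 W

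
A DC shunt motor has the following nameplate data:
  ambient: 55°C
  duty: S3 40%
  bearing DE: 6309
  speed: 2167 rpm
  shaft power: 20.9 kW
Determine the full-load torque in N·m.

92.1 N·m

ω = 2π × 2167/60 = 226.9 rad/s
τ = P/ω = 20900/226.9 = 92.1 N·m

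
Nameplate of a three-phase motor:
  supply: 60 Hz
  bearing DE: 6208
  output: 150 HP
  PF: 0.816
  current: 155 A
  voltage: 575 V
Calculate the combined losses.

P_in = √3·V·I·cosφ = 1.732×575×155×0.816 = 125961 W
P_out = 150×746 = 111900 W
Losses = P_in − P_out = 125961 − 111900 = 14061 W

14.1 kW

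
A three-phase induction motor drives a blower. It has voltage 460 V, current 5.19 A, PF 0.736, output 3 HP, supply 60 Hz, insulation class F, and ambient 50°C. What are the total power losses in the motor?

P_in = √3·V·I·cosφ = 1.732×460×5.19×0.736 = 3043 W
P_out = 3×746 = 2238 W
Losses = P_in − P_out = 3043 − 2238 = 805 W

805 W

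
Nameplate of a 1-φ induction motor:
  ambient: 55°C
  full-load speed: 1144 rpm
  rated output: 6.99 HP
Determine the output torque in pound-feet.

P_out = 6.99 × 746 = 5215 W
ω = 2π × 1144/60 = 119.8 rad/s
τ = P_out/ω = 5215/119.8 = 43.53 N·m
In lb·ft: 43.53/1.356 = 32.1 lb·ft

32.1 lb·ft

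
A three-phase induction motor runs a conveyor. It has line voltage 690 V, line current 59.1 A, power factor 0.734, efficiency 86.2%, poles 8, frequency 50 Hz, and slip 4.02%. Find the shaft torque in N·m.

P_in = √3·V·I·cosφ = 1.732 × 690 × 59.1 × 0.734 = 51842 W
P_out = η·P_in = 0.862 × 51842 = 44688 W
n_s = 120×50/8 = 750 rpm; n = 750×(1−0.0402) = 720 rpm
ω = 2π×720/60 = 75.4 rad/s
τ = P_out/ω = 44688/75.4 = 593 N·m

593 N·m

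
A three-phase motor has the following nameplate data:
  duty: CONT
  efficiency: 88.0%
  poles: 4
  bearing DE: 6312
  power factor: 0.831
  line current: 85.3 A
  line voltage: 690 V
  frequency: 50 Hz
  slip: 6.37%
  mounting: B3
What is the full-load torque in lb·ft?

P_in = √3·V·I·cosφ = 1.732 × 690 × 85.3 × 0.831 = 84712 W
P_out = η·P_in = 0.88 × 84712 = 74547 W
n_s = 120×50/4 = 1500 rpm; n = 1500×(1−0.0637) = 1404 rpm
ω = 2π×1404/60 = 147 rad/s
τ = P_out/ω = 74547/147 = 507.1 N·m
In lb·ft: 507.1/1.356 = 374 lb·ft

374 lb·ft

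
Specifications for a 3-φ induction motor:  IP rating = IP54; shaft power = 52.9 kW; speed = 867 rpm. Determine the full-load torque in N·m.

ω = 2π × 867/60 = 90.79 rad/s
τ = P/ω = 52900/90.79 = 583 N·m

583 N·m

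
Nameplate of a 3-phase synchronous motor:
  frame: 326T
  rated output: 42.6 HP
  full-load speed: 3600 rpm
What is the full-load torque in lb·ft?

62.2 lb·ft

P_out = 42.6 × 746 = 31780 W
ω = 2π × 3600/60 = 377 rad/s
τ = P_out/ω = 31780/377 = 84.3 N·m
In lb·ft: 84.3/1.356 = 62.2 lb·ft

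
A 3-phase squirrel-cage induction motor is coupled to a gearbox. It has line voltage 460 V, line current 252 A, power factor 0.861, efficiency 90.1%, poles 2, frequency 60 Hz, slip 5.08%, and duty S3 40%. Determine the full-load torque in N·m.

435 N·m

P_in = √3·V·I·cosφ = 1.732 × 460 × 252 × 0.861 = 172866 W
P_out = η·P_in = 0.901 × 172866 = 155752 W
n_s = 120×60/2 = 3600 rpm; n = 3600×(1−0.0508) = 3417 rpm
ω = 2π×3417/60 = 357.8 rad/s
τ = P_out/ω = 155752/357.8 = 435 N·m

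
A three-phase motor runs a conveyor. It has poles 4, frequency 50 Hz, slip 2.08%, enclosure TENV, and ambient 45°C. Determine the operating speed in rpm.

1469 rpm

n_s = 120f/p = 120×50/4 = 1500 rpm
n = n_s(1 − s) = 1500 × (1 − 0.0208) = 1469 rpm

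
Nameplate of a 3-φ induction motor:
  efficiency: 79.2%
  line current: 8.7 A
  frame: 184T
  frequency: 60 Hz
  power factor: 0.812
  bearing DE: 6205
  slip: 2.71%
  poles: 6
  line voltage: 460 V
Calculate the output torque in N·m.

36.5 N·m

P_in = √3·V·I·cosφ = 1.732 × 460 × 8.7 × 0.812 = 5628 W
P_out = η·P_in = 0.792 × 5628 = 4457 W
n_s = 120×60/6 = 1200 rpm; n = 1200×(1−0.0271) = 1167 rpm
ω = 2π×1167/60 = 122.2 rad/s
τ = P_out/ω = 4457/122.2 = 36.5 N·m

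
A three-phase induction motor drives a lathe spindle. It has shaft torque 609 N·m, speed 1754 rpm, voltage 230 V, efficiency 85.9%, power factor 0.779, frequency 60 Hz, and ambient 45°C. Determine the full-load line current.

ω = 2π×1754/60 = 183.7 rad/s; P_out = τω = 609 × 183.7 = 111873 W
P_in = P_out / η = 111873 / 0.859 = 130236 W
I_L = P_in / (√3·V_L·cosφ) = 130236 / (1.732 × 230 × 0.779) = 420 A

420 A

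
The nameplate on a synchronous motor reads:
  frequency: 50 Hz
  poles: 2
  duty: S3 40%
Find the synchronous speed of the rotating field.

n_s = 120f/p = 120×50/2 = 3000 rpm

3000 rpm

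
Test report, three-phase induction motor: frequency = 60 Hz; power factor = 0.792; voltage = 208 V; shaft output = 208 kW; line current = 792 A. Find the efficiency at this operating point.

P_out = 208 kW = 208000 W
P_in = √3·V_L·I_L·cosφ = 1.732 × 208 × 792 × 0.792 = 225976 W
η = P_out / P_in = 208000 / 225976 = 0.920 = 92.0%

92.0 %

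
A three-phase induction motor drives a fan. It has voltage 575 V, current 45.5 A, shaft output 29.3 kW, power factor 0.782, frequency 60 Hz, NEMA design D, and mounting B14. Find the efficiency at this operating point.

P_out = 29.3 kW = 29300 W
P_in = √3·V_L·I_L·cosφ = 1.732 × 575 × 45.5 × 0.782 = 35435 W
η = P_out / P_in = 29300 / 35435 = 0.827 = 82.7%

82.7 %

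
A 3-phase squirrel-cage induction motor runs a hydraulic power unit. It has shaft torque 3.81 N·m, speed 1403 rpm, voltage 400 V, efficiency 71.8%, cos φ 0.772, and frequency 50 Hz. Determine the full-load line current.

ω = 2π×1403/60 = 146.9 rad/s; P_out = τω = 3.81 × 146.9 = 560 W
P_in = P_out / η = 560 / 0.718 = 780 W
I_L = P_in / (√3·V_L·cosφ) = 780 / (1.732 × 400 × 0.772) = 1.46 A

1.46 A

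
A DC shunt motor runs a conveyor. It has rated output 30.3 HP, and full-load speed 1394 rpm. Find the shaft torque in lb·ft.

114 lb·ft

P_out = 30.3 × 746 = 22604 W
ω = 2π × 1394/60 = 146 rad/s
τ = P_out/ω = 22604/146 = 154.8 N·m
In lb·ft: 154.8/1.356 = 114 lb·ft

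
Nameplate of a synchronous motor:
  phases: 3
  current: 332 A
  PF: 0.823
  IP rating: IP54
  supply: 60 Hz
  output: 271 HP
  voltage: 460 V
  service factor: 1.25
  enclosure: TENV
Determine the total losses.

P_in = √3·V·I·cosφ = 1.732×460×332×0.823 = 217693 W
P_out = 271×746 = 202166 W
Losses = P_in − P_out = 217693 − 202166 = 15527 W

15.5 kW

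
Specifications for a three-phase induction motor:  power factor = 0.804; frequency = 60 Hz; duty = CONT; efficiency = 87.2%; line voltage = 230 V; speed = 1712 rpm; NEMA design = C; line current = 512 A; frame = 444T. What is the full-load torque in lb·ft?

588 lb·ft

P_in = √3·V·I·cosφ = 1.732 × 230 × 512 × 0.804 = 163984 W
P_out = η·P_in = 0.872 × 163984 = 142994 W
n = 1712 rpm
ω = 2π×1712/60 = 179.3 rad/s
τ = P_out/ω = 142994/179.3 = 797.5 N·m
In lb·ft: 797.5/1.356 = 588 lb·ft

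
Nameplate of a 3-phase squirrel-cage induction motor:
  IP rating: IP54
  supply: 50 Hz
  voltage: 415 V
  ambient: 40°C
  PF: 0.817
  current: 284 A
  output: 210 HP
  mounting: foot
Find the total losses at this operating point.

10.1 kW

P_in = √3·V·I·cosφ = 1.732×415×284×0.817 = 166777 W
P_out = 210×746 = 156660 W
Losses = P_in − P_out = 166777 − 156660 = 10117 W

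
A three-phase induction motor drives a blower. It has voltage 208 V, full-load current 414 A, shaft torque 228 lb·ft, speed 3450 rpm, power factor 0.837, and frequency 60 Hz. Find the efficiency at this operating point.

τ = 228 lb·ft × 1.356 = 309.2 N·m
ω = 2π × 3450/60 = 361.3 rad/s; P_out = τω = 309.2 × 361.3 = 111714 W
P_in = √3·V_L·I_L·cosφ = 1.732 × 208 × 414 × 0.837 = 124835 W
η = P_out / P_in = 111714 / 124835 = 0.895 = 89.5%

89.5 %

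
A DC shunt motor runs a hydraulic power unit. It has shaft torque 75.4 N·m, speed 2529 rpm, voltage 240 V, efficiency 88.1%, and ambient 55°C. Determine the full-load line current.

ω = 2π×2529/60 = 264.8 rad/s; P_out = τω = 75.4 × 264.8 = 19966 W
P_in = P_out / η = 19966 / 0.881 = 22663 W
I = P_in / V = 22663 / 240 = 94.4 A

94.4 A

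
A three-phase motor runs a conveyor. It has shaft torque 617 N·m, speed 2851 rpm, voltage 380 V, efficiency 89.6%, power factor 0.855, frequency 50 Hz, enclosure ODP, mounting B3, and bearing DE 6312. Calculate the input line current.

ω = 2π×2851/60 = 298.6 rad/s; P_out = τω = 617 × 298.6 = 184236 W
P_in = P_out / η = 184236 / 0.896 = 205621 W
I_L = P_in / (√3·V_L·cosφ) = 205621 / (1.732 × 380 × 0.855) = 365 A

365 A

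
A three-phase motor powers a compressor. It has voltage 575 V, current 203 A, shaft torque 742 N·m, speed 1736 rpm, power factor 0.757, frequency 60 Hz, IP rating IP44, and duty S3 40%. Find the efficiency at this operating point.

88.1 %

ω = 2π × 1736/60 = 181.8 rad/s; P_out = τω = 742 × 181.8 = 134896 W
P_in = √3·V_L·I_L·cosφ = 1.732 × 575 × 203 × 0.757 = 153041 W
η = P_out / P_in = 134896 / 153041 = 0.881 = 88.1%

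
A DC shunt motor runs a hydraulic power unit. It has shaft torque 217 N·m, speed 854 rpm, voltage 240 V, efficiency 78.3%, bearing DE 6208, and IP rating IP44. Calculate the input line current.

ω = 2π×854/60 = 89.43 rad/s; P_out = τω = 217 × 89.43 = 19406 W
P_in = P_out / η = 19406 / 0.783 = 24784 W
I = P_in / V = 24784 / 240 = 103 A

103 A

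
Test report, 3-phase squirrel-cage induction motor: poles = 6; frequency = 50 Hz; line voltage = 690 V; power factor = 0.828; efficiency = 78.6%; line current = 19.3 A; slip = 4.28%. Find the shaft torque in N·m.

150 N·m

P_in = √3·V·I·cosφ = 1.732 × 690 × 19.3 × 0.828 = 19098 W
P_out = η·P_in = 0.786 × 19098 = 15011 W
n_s = 120×50/6 = 1000 rpm; n = 1000×(1−0.0428) = 957 rpm
ω = 2π×957/60 = 100.2 rad/s
τ = P_out/ω = 15011/100.2 = 150 N·m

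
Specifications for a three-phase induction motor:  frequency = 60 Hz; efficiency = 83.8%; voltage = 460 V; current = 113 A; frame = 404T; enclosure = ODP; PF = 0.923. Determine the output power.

69.6 kW

P_in = √3·V·I·cosφ = 1.732 × 460 × 113 × 0.923 = 83097 W
P_out = η·P_in = 0.838 × 83097 = 69635 W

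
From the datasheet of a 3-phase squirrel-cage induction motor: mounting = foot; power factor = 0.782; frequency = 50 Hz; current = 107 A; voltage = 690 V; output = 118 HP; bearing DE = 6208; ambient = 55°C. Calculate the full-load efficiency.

P_out = 118 × 746 = 88028 W
P_in = √3·V_L·I_L·cosφ = 1.732 × 690 × 107 × 0.782 = 99997 W
η = P_out / P_in = 88028 / 99997 = 0.880 = 88.0%

88.0 %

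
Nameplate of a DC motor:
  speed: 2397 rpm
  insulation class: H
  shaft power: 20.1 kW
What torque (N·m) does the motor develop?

80.1 N·m

ω = 2π × 2397/60 = 251 rad/s
τ = P/ω = 20100/251 = 80.1 N·m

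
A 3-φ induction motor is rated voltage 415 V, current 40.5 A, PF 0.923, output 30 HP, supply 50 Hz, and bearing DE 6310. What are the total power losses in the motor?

P_in = √3·V·I·cosφ = 1.732×415×40.5×0.923 = 26869 W
P_out = 30×746 = 22380 W
Losses = P_in − P_out = 26869 − 22380 = 4489 W

4490 W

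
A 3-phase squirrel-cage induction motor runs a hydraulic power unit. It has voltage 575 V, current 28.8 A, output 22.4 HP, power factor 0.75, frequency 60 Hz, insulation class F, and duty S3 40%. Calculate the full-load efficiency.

P_out = 22.4 × 746 = 16710 W
P_in = √3·V_L·I_L·cosφ = 1.732 × 575 × 28.8 × 0.75 = 21511 W
η = P_out / P_in = 16710 / 21511 = 0.777 = 77.7%

77.7 %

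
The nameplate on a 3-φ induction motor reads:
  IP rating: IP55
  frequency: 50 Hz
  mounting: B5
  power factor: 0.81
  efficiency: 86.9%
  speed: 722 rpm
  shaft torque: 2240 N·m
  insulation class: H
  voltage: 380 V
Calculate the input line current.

366 A

ω = 2π×722/60 = 75.61 rad/s; P_out = τω = 2240 × 75.61 = 169366 W
P_in = P_out / η = 169366 / 0.869 = 194898 W
I_L = P_in / (√3·V_L·cosφ) = 194898 / (1.732 × 380 × 0.81) = 366 A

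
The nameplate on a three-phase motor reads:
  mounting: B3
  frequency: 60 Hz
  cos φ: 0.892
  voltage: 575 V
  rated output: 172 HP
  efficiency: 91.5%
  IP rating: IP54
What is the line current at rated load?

158 A

P_out = 172 × 746 = 128312 W
P_in = P_out / η = 128312 / 0.915 = 140232 W
I_L = P_in / (√3·V_L·cosφ) = 140232 / (1.732 × 575 × 0.892) = 158 A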